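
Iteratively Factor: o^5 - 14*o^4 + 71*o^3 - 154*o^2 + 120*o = (o - 3)*(o^4 - 11*o^3 + 38*o^2 - 40*o) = (o - 4)*(o - 3)*(o^3 - 7*o^2 + 10*o) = (o - 5)*(o - 4)*(o - 3)*(o^2 - 2*o) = (o - 5)*(o - 4)*(o - 3)*(o - 2)*(o)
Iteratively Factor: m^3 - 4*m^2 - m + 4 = (m - 4)*(m^2 - 1) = (m - 4)*(m + 1)*(m - 1)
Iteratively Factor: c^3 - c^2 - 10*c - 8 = (c + 1)*(c^2 - 2*c - 8) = (c - 4)*(c + 1)*(c + 2)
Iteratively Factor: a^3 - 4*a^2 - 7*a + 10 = (a + 2)*(a^2 - 6*a + 5) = (a - 5)*(a + 2)*(a - 1)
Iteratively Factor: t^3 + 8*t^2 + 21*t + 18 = (t + 3)*(t^2 + 5*t + 6) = (t + 2)*(t + 3)*(t + 3)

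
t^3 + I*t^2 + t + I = (t - I)*(t + I)^2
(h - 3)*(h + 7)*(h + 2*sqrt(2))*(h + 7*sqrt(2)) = h^4 + 4*h^3 + 9*sqrt(2)*h^3 + 7*h^2 + 36*sqrt(2)*h^2 - 189*sqrt(2)*h + 112*h - 588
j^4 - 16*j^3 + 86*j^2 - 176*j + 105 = (j - 7)*(j - 5)*(j - 3)*(j - 1)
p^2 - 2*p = p*(p - 2)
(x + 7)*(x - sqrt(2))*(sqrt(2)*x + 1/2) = sqrt(2)*x^3 - 3*x^2/2 + 7*sqrt(2)*x^2 - 21*x/2 - sqrt(2)*x/2 - 7*sqrt(2)/2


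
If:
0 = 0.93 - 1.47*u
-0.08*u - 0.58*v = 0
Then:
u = 0.63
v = -0.09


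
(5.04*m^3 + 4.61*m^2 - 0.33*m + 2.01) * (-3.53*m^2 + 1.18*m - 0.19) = -17.7912*m^5 - 10.3261*m^4 + 5.6471*m^3 - 8.3606*m^2 + 2.4345*m - 0.3819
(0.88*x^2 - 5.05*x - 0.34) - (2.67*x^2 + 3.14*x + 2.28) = -1.79*x^2 - 8.19*x - 2.62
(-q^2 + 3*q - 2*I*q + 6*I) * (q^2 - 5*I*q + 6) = -q^4 + 3*q^3 + 3*I*q^3 - 16*q^2 - 9*I*q^2 + 48*q - 12*I*q + 36*I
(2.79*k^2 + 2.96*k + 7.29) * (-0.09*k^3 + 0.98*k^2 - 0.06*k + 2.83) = -0.2511*k^5 + 2.4678*k^4 + 2.0773*k^3 + 14.8623*k^2 + 7.9394*k + 20.6307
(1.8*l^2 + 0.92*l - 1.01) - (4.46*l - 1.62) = 1.8*l^2 - 3.54*l + 0.61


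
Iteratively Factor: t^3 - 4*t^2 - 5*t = (t + 1)*(t^2 - 5*t) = (t - 5)*(t + 1)*(t)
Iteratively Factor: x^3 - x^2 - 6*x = (x)*(x^2 - x - 6) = x*(x + 2)*(x - 3)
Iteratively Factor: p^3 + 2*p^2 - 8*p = (p)*(p^2 + 2*p - 8) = p*(p - 2)*(p + 4)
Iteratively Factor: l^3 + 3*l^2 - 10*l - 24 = (l + 4)*(l^2 - l - 6) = (l - 3)*(l + 4)*(l + 2)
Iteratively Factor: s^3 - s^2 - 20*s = (s - 5)*(s^2 + 4*s) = (s - 5)*(s + 4)*(s)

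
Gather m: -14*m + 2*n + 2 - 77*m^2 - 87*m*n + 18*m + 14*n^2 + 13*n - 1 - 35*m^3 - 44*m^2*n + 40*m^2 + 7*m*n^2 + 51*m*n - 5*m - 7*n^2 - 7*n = -35*m^3 + m^2*(-44*n - 37) + m*(7*n^2 - 36*n - 1) + 7*n^2 + 8*n + 1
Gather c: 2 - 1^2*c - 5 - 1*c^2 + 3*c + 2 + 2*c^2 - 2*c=c^2 - 1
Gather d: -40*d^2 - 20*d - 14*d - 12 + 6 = -40*d^2 - 34*d - 6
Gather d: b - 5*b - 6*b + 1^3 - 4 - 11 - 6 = -10*b - 20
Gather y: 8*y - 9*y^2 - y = -9*y^2 + 7*y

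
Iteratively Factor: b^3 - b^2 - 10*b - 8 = (b + 1)*(b^2 - 2*b - 8) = (b - 4)*(b + 1)*(b + 2)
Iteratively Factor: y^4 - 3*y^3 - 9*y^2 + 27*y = (y)*(y^3 - 3*y^2 - 9*y + 27) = y*(y - 3)*(y^2 - 9) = y*(y - 3)*(y + 3)*(y - 3)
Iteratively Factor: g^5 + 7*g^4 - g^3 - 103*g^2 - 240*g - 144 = (g + 3)*(g^4 + 4*g^3 - 13*g^2 - 64*g - 48) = (g - 4)*(g + 3)*(g^3 + 8*g^2 + 19*g + 12) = (g - 4)*(g + 3)^2*(g^2 + 5*g + 4) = (g - 4)*(g + 3)^2*(g + 4)*(g + 1)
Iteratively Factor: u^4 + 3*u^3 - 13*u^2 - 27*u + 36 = (u - 1)*(u^3 + 4*u^2 - 9*u - 36) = (u - 3)*(u - 1)*(u^2 + 7*u + 12) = (u - 3)*(u - 1)*(u + 3)*(u + 4)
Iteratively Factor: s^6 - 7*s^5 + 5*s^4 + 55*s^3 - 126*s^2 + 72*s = (s)*(s^5 - 7*s^4 + 5*s^3 + 55*s^2 - 126*s + 72) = s*(s - 4)*(s^4 - 3*s^3 - 7*s^2 + 27*s - 18) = s*(s - 4)*(s - 3)*(s^3 - 7*s + 6) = s*(s - 4)*(s - 3)*(s + 3)*(s^2 - 3*s + 2) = s*(s - 4)*(s - 3)*(s - 2)*(s + 3)*(s - 1)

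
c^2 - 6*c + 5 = (c - 5)*(c - 1)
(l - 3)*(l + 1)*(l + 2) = l^3 - 7*l - 6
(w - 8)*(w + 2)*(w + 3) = w^3 - 3*w^2 - 34*w - 48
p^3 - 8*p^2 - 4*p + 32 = (p - 8)*(p - 2)*(p + 2)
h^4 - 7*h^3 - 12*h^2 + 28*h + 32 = (h - 8)*(h - 2)*(h + 1)*(h + 2)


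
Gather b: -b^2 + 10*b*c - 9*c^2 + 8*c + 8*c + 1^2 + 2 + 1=-b^2 + 10*b*c - 9*c^2 + 16*c + 4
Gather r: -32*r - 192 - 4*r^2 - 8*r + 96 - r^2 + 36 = -5*r^2 - 40*r - 60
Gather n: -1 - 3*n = -3*n - 1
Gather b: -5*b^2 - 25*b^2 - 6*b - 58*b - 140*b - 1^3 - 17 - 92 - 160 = -30*b^2 - 204*b - 270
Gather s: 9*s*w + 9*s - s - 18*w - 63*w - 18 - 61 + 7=s*(9*w + 8) - 81*w - 72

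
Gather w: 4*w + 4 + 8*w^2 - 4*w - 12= 8*w^2 - 8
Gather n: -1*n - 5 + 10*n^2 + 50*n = 10*n^2 + 49*n - 5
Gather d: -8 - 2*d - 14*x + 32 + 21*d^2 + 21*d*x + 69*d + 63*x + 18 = 21*d^2 + d*(21*x + 67) + 49*x + 42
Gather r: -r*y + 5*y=-r*y + 5*y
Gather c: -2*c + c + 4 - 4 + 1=1 - c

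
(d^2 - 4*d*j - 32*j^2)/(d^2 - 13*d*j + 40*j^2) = (d + 4*j)/(d - 5*j)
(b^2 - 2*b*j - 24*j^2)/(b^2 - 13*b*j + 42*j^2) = (b + 4*j)/(b - 7*j)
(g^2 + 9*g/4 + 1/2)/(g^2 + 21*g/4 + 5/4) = (g + 2)/(g + 5)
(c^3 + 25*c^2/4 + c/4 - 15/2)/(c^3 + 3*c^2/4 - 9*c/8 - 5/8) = 2*(c + 6)/(2*c + 1)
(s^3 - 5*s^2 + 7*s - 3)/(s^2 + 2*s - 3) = (s^2 - 4*s + 3)/(s + 3)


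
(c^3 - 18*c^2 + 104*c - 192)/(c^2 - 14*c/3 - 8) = 3*(c^2 - 12*c + 32)/(3*c + 4)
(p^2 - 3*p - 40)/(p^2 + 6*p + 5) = (p - 8)/(p + 1)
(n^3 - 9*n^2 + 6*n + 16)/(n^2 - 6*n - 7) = (n^2 - 10*n + 16)/(n - 7)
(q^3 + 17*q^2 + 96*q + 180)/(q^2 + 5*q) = q + 12 + 36/q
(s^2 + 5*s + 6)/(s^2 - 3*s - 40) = (s^2 + 5*s + 6)/(s^2 - 3*s - 40)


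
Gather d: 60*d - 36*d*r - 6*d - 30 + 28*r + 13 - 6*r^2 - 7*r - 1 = d*(54 - 36*r) - 6*r^2 + 21*r - 18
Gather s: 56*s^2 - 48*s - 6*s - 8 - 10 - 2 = 56*s^2 - 54*s - 20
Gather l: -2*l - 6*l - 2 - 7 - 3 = -8*l - 12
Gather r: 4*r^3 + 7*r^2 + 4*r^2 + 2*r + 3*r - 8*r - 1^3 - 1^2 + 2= 4*r^3 + 11*r^2 - 3*r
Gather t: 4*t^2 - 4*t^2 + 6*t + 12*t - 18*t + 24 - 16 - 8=0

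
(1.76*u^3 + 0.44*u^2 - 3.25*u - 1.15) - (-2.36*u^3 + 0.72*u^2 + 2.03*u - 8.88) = 4.12*u^3 - 0.28*u^2 - 5.28*u + 7.73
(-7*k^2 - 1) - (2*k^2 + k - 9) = -9*k^2 - k + 8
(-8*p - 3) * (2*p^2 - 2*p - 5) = -16*p^3 + 10*p^2 + 46*p + 15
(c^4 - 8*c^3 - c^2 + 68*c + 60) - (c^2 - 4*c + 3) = c^4 - 8*c^3 - 2*c^2 + 72*c + 57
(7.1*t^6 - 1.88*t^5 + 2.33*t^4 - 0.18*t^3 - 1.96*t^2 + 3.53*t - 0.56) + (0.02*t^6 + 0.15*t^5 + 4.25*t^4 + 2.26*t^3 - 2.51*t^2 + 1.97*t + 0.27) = 7.12*t^6 - 1.73*t^5 + 6.58*t^4 + 2.08*t^3 - 4.47*t^2 + 5.5*t - 0.29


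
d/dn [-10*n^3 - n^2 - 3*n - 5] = -30*n^2 - 2*n - 3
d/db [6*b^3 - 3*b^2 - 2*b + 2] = 18*b^2 - 6*b - 2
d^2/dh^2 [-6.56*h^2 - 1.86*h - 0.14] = -13.1200000000000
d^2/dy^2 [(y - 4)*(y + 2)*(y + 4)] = 6*y + 4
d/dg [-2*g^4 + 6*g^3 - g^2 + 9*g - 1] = -8*g^3 + 18*g^2 - 2*g + 9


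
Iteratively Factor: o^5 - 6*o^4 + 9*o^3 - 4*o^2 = (o - 4)*(o^4 - 2*o^3 + o^2) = (o - 4)*(o - 1)*(o^3 - o^2) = (o - 4)*(o - 1)^2*(o^2) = o*(o - 4)*(o - 1)^2*(o)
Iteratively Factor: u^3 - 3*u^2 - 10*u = (u - 5)*(u^2 + 2*u) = (u - 5)*(u + 2)*(u)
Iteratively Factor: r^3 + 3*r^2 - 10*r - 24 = (r + 4)*(r^2 - r - 6) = (r + 2)*(r + 4)*(r - 3)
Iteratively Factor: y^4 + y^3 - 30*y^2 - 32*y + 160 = (y + 4)*(y^3 - 3*y^2 - 18*y + 40) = (y - 5)*(y + 4)*(y^2 + 2*y - 8) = (y - 5)*(y - 2)*(y + 4)*(y + 4)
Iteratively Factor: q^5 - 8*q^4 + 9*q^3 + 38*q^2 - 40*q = (q - 5)*(q^4 - 3*q^3 - 6*q^2 + 8*q) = (q - 5)*(q - 1)*(q^3 - 2*q^2 - 8*q) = q*(q - 5)*(q - 1)*(q^2 - 2*q - 8) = q*(q - 5)*(q - 1)*(q + 2)*(q - 4)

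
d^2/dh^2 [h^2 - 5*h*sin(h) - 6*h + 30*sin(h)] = 5*h*sin(h) - 30*sin(h) - 10*cos(h) + 2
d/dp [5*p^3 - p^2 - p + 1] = 15*p^2 - 2*p - 1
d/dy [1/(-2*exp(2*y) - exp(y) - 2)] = (4*exp(y) + 1)*exp(y)/(2*exp(2*y) + exp(y) + 2)^2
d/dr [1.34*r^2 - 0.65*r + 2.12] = 2.68*r - 0.65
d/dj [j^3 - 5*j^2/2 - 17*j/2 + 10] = 3*j^2 - 5*j - 17/2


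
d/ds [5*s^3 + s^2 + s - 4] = 15*s^2 + 2*s + 1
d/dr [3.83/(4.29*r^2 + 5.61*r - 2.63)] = (-32.8614*r - 21.4863)/(4.29*r^2 + 5.61*r - 2.63)^2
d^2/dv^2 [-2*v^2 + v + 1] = -4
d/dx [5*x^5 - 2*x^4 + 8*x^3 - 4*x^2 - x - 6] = 25*x^4 - 8*x^3 + 24*x^2 - 8*x - 1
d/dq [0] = 0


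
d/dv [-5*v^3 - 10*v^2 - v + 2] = -15*v^2 - 20*v - 1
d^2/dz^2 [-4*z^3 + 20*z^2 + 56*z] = 40 - 24*z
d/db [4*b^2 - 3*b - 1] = 8*b - 3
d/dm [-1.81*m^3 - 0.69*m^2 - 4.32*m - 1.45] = -5.43*m^2 - 1.38*m - 4.32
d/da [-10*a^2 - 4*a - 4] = -20*a - 4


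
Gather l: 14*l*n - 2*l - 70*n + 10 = l*(14*n - 2) - 70*n + 10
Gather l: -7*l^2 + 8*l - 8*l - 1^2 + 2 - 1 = -7*l^2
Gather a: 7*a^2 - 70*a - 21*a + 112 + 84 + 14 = 7*a^2 - 91*a + 210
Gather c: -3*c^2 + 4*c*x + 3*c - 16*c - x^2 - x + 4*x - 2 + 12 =-3*c^2 + c*(4*x - 13) - x^2 + 3*x + 10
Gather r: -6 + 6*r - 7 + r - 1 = 7*r - 14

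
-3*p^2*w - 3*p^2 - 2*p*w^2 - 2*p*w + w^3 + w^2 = (-3*p + w)*(p + w)*(w + 1)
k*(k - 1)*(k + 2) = k^3 + k^2 - 2*k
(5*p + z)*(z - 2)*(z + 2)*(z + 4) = 5*p*z^3 + 20*p*z^2 - 20*p*z - 80*p + z^4 + 4*z^3 - 4*z^2 - 16*z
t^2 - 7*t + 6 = (t - 6)*(t - 1)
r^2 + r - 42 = (r - 6)*(r + 7)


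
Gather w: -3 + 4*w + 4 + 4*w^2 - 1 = 4*w^2 + 4*w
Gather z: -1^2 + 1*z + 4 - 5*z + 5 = 8 - 4*z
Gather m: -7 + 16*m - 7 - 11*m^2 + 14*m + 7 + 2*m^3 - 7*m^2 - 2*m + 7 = 2*m^3 - 18*m^2 + 28*m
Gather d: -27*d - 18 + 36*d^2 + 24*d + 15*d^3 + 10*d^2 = 15*d^3 + 46*d^2 - 3*d - 18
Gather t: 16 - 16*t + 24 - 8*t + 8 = 48 - 24*t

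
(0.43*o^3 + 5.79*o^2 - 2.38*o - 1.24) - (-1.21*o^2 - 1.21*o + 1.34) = 0.43*o^3 + 7.0*o^2 - 1.17*o - 2.58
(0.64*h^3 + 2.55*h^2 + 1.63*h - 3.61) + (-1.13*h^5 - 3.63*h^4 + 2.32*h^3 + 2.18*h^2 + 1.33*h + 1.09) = -1.13*h^5 - 3.63*h^4 + 2.96*h^3 + 4.73*h^2 + 2.96*h - 2.52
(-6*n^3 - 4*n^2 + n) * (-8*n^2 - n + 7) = 48*n^5 + 38*n^4 - 46*n^3 - 29*n^2 + 7*n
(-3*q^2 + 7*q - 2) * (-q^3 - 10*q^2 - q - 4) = 3*q^5 + 23*q^4 - 65*q^3 + 25*q^2 - 26*q + 8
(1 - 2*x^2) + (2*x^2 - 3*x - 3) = -3*x - 2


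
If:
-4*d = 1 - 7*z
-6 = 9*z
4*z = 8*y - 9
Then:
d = -17/12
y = 19/24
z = -2/3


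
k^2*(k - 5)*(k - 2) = k^4 - 7*k^3 + 10*k^2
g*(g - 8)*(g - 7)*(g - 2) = g^4 - 17*g^3 + 86*g^2 - 112*g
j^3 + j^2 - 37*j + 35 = (j - 5)*(j - 1)*(j + 7)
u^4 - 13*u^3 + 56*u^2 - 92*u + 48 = (u - 6)*(u - 4)*(u - 2)*(u - 1)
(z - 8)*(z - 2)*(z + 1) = z^3 - 9*z^2 + 6*z + 16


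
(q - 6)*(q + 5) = q^2 - q - 30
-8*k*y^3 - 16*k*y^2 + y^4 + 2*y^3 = y^2*(-8*k + y)*(y + 2)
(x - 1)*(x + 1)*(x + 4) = x^3 + 4*x^2 - x - 4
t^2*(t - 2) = t^3 - 2*t^2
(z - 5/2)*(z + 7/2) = z^2 + z - 35/4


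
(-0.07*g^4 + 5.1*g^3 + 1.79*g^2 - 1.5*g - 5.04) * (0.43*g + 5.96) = -0.0301*g^5 + 1.7758*g^4 + 31.1657*g^3 + 10.0234*g^2 - 11.1072*g - 30.0384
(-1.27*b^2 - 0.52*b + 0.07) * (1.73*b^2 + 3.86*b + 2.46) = -2.1971*b^4 - 5.8018*b^3 - 5.0103*b^2 - 1.009*b + 0.1722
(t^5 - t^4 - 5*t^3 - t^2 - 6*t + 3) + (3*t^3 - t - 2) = t^5 - t^4 - 2*t^3 - t^2 - 7*t + 1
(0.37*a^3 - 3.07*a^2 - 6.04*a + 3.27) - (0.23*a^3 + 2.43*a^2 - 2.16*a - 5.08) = 0.14*a^3 - 5.5*a^2 - 3.88*a + 8.35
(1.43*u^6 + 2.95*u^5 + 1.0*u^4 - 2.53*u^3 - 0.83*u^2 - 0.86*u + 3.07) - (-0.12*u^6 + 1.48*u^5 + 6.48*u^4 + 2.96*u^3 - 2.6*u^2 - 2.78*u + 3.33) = 1.55*u^6 + 1.47*u^5 - 5.48*u^4 - 5.49*u^3 + 1.77*u^2 + 1.92*u - 0.26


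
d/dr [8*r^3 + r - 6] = 24*r^2 + 1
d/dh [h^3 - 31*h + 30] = 3*h^2 - 31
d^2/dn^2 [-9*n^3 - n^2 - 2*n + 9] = -54*n - 2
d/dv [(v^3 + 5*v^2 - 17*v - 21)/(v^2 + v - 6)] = (v^4 + 2*v^3 + 4*v^2 - 18*v + 123)/(v^4 + 2*v^3 - 11*v^2 - 12*v + 36)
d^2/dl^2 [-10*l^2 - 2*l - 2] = -20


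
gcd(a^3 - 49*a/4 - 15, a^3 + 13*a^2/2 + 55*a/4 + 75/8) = a^2 + 4*a + 15/4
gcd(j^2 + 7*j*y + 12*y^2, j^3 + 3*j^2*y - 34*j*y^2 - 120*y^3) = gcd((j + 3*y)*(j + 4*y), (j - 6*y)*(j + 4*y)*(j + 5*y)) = j + 4*y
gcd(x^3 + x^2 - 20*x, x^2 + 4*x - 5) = x + 5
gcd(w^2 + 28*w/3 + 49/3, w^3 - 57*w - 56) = w + 7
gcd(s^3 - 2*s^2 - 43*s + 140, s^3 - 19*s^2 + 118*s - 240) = s - 5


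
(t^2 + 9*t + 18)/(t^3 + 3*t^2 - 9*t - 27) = (t + 6)/(t^2 - 9)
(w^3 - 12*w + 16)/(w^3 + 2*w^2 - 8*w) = (w - 2)/w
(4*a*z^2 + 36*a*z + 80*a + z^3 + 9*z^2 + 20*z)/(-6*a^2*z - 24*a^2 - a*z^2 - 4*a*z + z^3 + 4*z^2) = (4*a*z + 20*a + z^2 + 5*z)/(-6*a^2 - a*z + z^2)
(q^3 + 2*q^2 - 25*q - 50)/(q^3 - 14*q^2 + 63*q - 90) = (q^2 + 7*q + 10)/(q^2 - 9*q + 18)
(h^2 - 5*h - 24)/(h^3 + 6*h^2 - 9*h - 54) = (h - 8)/(h^2 + 3*h - 18)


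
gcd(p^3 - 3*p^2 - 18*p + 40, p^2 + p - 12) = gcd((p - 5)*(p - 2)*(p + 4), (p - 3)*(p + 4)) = p + 4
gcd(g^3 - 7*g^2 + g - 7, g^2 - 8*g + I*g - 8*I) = g + I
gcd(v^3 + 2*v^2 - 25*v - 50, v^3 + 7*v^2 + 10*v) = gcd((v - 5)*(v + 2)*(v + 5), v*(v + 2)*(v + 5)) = v^2 + 7*v + 10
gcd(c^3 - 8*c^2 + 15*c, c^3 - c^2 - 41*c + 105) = c^2 - 8*c + 15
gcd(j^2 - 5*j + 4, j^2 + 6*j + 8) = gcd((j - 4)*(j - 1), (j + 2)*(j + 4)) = 1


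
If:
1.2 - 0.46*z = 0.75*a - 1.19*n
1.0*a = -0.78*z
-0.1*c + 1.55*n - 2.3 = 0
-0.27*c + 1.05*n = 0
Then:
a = 22.20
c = 7.70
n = 1.98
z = -28.46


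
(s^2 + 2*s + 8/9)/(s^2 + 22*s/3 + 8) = (s + 2/3)/(s + 6)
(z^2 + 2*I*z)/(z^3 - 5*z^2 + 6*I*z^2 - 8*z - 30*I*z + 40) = z/(z^2 + z*(-5 + 4*I) - 20*I)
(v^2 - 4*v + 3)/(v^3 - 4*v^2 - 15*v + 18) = (v - 3)/(v^2 - 3*v - 18)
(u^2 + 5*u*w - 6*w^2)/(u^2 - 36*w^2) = (u - w)/(u - 6*w)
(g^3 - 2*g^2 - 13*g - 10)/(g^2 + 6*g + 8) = (g^2 - 4*g - 5)/(g + 4)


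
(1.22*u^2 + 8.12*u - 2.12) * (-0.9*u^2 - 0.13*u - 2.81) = -1.098*u^4 - 7.4666*u^3 - 2.5758*u^2 - 22.5416*u + 5.9572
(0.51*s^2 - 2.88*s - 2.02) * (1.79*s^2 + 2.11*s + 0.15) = 0.9129*s^4 - 4.0791*s^3 - 9.6161*s^2 - 4.6942*s - 0.303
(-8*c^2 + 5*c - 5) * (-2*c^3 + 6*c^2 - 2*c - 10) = 16*c^5 - 58*c^4 + 56*c^3 + 40*c^2 - 40*c + 50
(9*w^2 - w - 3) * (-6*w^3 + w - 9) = -54*w^5 + 6*w^4 + 27*w^3 - 82*w^2 + 6*w + 27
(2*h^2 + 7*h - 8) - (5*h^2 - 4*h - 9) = -3*h^2 + 11*h + 1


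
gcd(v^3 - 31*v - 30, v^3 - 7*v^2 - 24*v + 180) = v^2 - v - 30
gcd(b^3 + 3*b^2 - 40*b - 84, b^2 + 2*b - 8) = 1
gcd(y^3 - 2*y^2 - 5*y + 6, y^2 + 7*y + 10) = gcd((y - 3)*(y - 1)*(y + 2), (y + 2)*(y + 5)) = y + 2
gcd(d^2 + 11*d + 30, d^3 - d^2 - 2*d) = 1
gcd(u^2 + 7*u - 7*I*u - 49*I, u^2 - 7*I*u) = u - 7*I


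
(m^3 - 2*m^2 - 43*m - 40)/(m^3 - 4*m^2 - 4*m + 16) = (m^3 - 2*m^2 - 43*m - 40)/(m^3 - 4*m^2 - 4*m + 16)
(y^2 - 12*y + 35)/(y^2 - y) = (y^2 - 12*y + 35)/(y*(y - 1))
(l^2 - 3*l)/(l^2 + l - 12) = l/(l + 4)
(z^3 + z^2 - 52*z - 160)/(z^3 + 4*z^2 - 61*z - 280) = (z + 4)/(z + 7)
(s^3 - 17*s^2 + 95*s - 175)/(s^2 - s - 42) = (s^2 - 10*s + 25)/(s + 6)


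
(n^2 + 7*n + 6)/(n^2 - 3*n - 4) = (n + 6)/(n - 4)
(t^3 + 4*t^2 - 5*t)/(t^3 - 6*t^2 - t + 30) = t*(t^2 + 4*t - 5)/(t^3 - 6*t^2 - t + 30)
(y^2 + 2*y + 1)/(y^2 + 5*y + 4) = (y + 1)/(y + 4)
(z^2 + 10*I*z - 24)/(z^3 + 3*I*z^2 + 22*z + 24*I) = (z + 4*I)/(z^2 - 3*I*z + 4)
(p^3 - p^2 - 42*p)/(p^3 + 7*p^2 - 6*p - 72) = p*(p - 7)/(p^2 + p - 12)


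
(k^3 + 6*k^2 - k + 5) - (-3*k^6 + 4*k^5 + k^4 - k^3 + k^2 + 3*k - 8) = 3*k^6 - 4*k^5 - k^4 + 2*k^3 + 5*k^2 - 4*k + 13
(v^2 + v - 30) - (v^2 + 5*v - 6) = -4*v - 24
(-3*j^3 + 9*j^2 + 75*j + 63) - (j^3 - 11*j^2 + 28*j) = -4*j^3 + 20*j^2 + 47*j + 63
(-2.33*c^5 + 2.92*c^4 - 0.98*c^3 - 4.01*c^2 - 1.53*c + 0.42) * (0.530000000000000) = -1.2349*c^5 + 1.5476*c^4 - 0.5194*c^3 - 2.1253*c^2 - 0.8109*c + 0.2226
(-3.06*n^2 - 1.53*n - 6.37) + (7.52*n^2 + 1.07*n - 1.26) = 4.46*n^2 - 0.46*n - 7.63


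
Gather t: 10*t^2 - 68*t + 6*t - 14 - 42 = 10*t^2 - 62*t - 56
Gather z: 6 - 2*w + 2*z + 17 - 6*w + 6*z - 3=-8*w + 8*z + 20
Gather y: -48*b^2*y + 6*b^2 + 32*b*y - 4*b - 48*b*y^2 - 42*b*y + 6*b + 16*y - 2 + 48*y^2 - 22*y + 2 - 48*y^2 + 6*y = 6*b^2 - 48*b*y^2 + 2*b + y*(-48*b^2 - 10*b)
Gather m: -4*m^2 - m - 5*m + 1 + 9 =-4*m^2 - 6*m + 10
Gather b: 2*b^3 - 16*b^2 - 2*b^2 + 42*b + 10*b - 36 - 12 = 2*b^3 - 18*b^2 + 52*b - 48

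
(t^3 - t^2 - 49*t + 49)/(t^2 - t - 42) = (t^2 + 6*t - 7)/(t + 6)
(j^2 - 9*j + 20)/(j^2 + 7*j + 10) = (j^2 - 9*j + 20)/(j^2 + 7*j + 10)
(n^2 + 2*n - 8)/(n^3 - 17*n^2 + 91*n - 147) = (n^2 + 2*n - 8)/(n^3 - 17*n^2 + 91*n - 147)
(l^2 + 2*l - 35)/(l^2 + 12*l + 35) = (l - 5)/(l + 5)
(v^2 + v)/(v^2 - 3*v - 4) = v/(v - 4)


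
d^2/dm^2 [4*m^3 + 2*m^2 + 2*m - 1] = 24*m + 4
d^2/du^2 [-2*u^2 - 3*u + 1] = -4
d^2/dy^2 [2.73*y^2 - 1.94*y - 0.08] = 5.46000000000000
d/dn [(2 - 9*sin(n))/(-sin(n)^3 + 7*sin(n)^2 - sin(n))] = (-18*sin(n)^3 + 69*sin(n)^2 - 28*sin(n) + 2)*cos(n)/((sin(n)^2 - 7*sin(n) + 1)^2*sin(n)^2)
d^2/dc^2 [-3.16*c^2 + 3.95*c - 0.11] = -6.32000000000000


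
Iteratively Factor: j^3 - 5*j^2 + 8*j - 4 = (j - 2)*(j^2 - 3*j + 2) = (j - 2)^2*(j - 1)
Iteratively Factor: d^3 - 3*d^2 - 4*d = (d + 1)*(d^2 - 4*d) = d*(d + 1)*(d - 4)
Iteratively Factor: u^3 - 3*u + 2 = (u - 1)*(u^2 + u - 2) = (u - 1)*(u + 2)*(u - 1)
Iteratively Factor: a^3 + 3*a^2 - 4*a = (a - 1)*(a^2 + 4*a) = a*(a - 1)*(a + 4)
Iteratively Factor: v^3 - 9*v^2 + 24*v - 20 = (v - 2)*(v^2 - 7*v + 10) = (v - 2)^2*(v - 5)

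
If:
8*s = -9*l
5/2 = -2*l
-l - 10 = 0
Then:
No Solution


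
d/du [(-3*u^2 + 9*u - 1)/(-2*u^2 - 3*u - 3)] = (27*u^2 + 14*u - 30)/(4*u^4 + 12*u^3 + 21*u^2 + 18*u + 9)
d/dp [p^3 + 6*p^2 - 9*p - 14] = 3*p^2 + 12*p - 9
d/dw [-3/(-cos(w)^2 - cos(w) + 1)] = 3*(2*cos(w) + 1)*sin(w)/(-sin(w)^2 + cos(w))^2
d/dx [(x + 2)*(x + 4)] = 2*x + 6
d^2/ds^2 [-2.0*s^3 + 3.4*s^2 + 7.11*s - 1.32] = 6.8 - 12.0*s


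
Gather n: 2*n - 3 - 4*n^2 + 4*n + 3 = -4*n^2 + 6*n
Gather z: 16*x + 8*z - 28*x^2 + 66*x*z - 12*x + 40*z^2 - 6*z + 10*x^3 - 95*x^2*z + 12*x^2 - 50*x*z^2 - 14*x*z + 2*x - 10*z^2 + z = 10*x^3 - 16*x^2 + 6*x + z^2*(30 - 50*x) + z*(-95*x^2 + 52*x + 3)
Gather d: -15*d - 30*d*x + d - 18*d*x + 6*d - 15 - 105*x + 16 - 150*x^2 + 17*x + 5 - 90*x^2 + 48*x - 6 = d*(-48*x - 8) - 240*x^2 - 40*x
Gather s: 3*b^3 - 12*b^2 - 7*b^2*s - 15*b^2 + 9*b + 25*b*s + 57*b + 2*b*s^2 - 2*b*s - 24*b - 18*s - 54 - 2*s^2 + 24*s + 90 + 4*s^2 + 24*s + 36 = 3*b^3 - 27*b^2 + 42*b + s^2*(2*b + 2) + s*(-7*b^2 + 23*b + 30) + 72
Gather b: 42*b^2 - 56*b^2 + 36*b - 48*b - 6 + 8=-14*b^2 - 12*b + 2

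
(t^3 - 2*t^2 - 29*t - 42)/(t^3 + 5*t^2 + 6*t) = (t - 7)/t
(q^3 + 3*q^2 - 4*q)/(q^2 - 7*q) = (q^2 + 3*q - 4)/(q - 7)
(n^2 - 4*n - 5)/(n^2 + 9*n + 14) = (n^2 - 4*n - 5)/(n^2 + 9*n + 14)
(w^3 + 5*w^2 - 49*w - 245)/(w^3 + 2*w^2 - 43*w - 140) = (w + 7)/(w + 4)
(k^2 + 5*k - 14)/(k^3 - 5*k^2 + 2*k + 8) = (k + 7)/(k^2 - 3*k - 4)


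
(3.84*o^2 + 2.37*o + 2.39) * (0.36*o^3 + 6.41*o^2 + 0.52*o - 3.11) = 1.3824*o^5 + 25.4676*o^4 + 18.0489*o^3 + 4.6099*o^2 - 6.1279*o - 7.4329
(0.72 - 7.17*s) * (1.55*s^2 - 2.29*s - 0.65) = -11.1135*s^3 + 17.5353*s^2 + 3.0117*s - 0.468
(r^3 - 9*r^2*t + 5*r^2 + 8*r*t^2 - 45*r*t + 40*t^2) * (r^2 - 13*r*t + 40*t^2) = r^5 - 22*r^4*t + 5*r^4 + 165*r^3*t^2 - 110*r^3*t - 464*r^2*t^3 + 825*r^2*t^2 + 320*r*t^4 - 2320*r*t^3 + 1600*t^4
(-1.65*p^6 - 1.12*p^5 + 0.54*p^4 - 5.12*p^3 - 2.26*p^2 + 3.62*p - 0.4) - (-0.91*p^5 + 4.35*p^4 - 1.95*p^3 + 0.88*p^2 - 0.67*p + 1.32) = -1.65*p^6 - 0.21*p^5 - 3.81*p^4 - 3.17*p^3 - 3.14*p^2 + 4.29*p - 1.72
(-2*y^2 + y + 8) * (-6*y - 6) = 12*y^3 + 6*y^2 - 54*y - 48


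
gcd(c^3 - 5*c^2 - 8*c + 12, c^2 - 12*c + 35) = 1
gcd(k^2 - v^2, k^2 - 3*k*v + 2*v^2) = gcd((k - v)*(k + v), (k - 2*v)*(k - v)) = -k + v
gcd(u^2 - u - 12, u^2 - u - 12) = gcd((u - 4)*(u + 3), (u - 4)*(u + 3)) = u^2 - u - 12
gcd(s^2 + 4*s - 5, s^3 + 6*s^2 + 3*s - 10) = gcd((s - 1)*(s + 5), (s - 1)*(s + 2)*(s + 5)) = s^2 + 4*s - 5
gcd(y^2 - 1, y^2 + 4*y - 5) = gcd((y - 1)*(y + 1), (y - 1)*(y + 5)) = y - 1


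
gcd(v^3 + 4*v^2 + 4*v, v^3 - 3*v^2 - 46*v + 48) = 1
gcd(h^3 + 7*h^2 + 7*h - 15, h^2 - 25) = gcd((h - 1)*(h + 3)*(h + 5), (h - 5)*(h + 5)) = h + 5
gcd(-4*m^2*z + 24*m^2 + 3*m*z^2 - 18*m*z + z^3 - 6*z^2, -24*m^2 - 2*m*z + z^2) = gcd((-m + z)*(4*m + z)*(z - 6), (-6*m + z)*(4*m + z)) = 4*m + z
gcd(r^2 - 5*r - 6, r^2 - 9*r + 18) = r - 6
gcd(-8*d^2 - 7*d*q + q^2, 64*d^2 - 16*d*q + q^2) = -8*d + q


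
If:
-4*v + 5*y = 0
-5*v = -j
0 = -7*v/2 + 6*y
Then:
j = 0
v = 0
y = 0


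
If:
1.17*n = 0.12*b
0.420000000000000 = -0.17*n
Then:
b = -24.09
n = -2.47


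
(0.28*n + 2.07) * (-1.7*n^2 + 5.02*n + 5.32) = -0.476*n^3 - 2.1134*n^2 + 11.881*n + 11.0124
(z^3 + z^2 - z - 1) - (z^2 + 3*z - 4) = z^3 - 4*z + 3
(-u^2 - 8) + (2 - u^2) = -2*u^2 - 6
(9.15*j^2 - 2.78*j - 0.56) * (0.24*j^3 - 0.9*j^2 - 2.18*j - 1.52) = 2.196*j^5 - 8.9022*j^4 - 17.5794*j^3 - 7.3436*j^2 + 5.4464*j + 0.8512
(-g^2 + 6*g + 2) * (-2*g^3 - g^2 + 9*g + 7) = 2*g^5 - 11*g^4 - 19*g^3 + 45*g^2 + 60*g + 14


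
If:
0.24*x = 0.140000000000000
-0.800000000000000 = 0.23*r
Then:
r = -3.48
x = 0.58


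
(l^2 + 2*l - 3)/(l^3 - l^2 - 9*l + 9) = 1/(l - 3)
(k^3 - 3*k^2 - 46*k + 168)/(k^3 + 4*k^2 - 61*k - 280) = (k^2 - 10*k + 24)/(k^2 - 3*k - 40)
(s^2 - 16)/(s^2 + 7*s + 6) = (s^2 - 16)/(s^2 + 7*s + 6)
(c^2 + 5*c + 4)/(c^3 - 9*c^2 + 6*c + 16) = (c + 4)/(c^2 - 10*c + 16)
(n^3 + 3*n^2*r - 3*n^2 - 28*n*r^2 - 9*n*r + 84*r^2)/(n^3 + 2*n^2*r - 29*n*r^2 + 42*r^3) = (n^2 - 4*n*r - 3*n + 12*r)/(n^2 - 5*n*r + 6*r^2)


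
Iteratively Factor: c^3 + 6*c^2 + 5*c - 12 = (c - 1)*(c^2 + 7*c + 12) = (c - 1)*(c + 3)*(c + 4)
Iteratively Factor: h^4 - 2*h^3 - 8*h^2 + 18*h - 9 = (h + 3)*(h^3 - 5*h^2 + 7*h - 3) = (h - 3)*(h + 3)*(h^2 - 2*h + 1) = (h - 3)*(h - 1)*(h + 3)*(h - 1)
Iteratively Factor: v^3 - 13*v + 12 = (v - 1)*(v^2 + v - 12) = (v - 3)*(v - 1)*(v + 4)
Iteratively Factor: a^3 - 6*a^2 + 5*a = (a - 5)*(a^2 - a) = (a - 5)*(a - 1)*(a)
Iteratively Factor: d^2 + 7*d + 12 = (d + 4)*(d + 3)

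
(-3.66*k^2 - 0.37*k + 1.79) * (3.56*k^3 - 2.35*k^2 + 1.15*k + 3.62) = -13.0296*k^5 + 7.2838*k^4 + 3.0329*k^3 - 17.8812*k^2 + 0.7191*k + 6.4798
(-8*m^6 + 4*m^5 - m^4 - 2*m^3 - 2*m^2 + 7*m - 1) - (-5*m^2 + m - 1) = -8*m^6 + 4*m^5 - m^4 - 2*m^3 + 3*m^2 + 6*m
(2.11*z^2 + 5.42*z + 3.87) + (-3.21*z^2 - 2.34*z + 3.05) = -1.1*z^2 + 3.08*z + 6.92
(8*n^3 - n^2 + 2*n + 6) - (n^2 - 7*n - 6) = 8*n^3 - 2*n^2 + 9*n + 12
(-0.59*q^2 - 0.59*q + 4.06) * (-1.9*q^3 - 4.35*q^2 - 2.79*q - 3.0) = 1.121*q^5 + 3.6875*q^4 - 3.5014*q^3 - 14.2449*q^2 - 9.5574*q - 12.18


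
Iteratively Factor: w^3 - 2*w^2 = (w)*(w^2 - 2*w) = w*(w - 2)*(w)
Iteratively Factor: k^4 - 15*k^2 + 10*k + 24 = (k + 1)*(k^3 - k^2 - 14*k + 24) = (k - 3)*(k + 1)*(k^2 + 2*k - 8) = (k - 3)*(k + 1)*(k + 4)*(k - 2)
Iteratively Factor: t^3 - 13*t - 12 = (t - 4)*(t^2 + 4*t + 3) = (t - 4)*(t + 1)*(t + 3)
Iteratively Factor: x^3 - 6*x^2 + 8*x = (x - 4)*(x^2 - 2*x) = (x - 4)*(x - 2)*(x)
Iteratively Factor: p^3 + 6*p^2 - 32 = (p - 2)*(p^2 + 8*p + 16) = (p - 2)*(p + 4)*(p + 4)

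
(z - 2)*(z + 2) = z^2 - 4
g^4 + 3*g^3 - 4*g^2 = g^2*(g - 1)*(g + 4)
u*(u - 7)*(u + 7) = u^3 - 49*u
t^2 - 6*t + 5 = (t - 5)*(t - 1)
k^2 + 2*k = k*(k + 2)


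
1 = 1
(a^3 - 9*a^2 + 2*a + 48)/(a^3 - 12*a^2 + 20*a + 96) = (a - 3)/(a - 6)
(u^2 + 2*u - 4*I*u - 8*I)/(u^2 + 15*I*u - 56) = (u^2 + u*(2 - 4*I) - 8*I)/(u^2 + 15*I*u - 56)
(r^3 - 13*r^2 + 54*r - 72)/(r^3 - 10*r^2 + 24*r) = (r - 3)/r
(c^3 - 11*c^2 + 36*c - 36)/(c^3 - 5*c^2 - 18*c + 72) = (c - 2)/(c + 4)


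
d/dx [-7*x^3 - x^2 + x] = -21*x^2 - 2*x + 1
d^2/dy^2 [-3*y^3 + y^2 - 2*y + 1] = 2 - 18*y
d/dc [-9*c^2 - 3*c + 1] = -18*c - 3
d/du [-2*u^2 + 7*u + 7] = 7 - 4*u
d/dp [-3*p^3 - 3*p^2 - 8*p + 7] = -9*p^2 - 6*p - 8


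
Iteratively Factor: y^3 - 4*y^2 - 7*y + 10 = (y - 5)*(y^2 + y - 2) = (y - 5)*(y + 2)*(y - 1)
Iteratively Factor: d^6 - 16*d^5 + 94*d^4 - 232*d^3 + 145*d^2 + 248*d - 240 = (d - 4)*(d^5 - 12*d^4 + 46*d^3 - 48*d^2 - 47*d + 60) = (d - 4)*(d - 1)*(d^4 - 11*d^3 + 35*d^2 - 13*d - 60) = (d - 4)*(d - 1)*(d + 1)*(d^3 - 12*d^2 + 47*d - 60) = (d - 5)*(d - 4)*(d - 1)*(d + 1)*(d^2 - 7*d + 12) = (d - 5)*(d - 4)^2*(d - 1)*(d + 1)*(d - 3)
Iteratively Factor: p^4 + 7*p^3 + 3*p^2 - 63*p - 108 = (p + 3)*(p^3 + 4*p^2 - 9*p - 36) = (p + 3)*(p + 4)*(p^2 - 9) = (p - 3)*(p + 3)*(p + 4)*(p + 3)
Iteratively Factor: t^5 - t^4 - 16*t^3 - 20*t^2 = (t)*(t^4 - t^3 - 16*t^2 - 20*t) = t*(t - 5)*(t^3 + 4*t^2 + 4*t) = t*(t - 5)*(t + 2)*(t^2 + 2*t) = t*(t - 5)*(t + 2)^2*(t)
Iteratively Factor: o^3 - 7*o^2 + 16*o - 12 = (o - 2)*(o^2 - 5*o + 6) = (o - 3)*(o - 2)*(o - 2)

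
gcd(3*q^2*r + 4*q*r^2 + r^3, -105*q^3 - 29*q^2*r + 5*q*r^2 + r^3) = 3*q + r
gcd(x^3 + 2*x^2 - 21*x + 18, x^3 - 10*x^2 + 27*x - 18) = x^2 - 4*x + 3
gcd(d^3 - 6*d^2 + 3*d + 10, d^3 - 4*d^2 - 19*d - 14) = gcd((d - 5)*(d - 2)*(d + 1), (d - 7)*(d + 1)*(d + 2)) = d + 1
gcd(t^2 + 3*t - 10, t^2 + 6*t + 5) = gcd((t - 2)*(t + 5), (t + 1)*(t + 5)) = t + 5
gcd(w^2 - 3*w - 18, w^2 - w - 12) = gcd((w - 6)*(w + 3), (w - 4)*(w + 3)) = w + 3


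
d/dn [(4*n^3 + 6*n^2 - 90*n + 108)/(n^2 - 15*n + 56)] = 4*(n^4 - 30*n^3 + 168*n^2 + 114*n - 855)/(n^4 - 30*n^3 + 337*n^2 - 1680*n + 3136)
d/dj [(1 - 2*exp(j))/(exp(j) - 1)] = 1/(4*sinh(j/2)^2)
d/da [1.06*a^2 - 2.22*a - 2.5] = 2.12*a - 2.22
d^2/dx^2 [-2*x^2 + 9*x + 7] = -4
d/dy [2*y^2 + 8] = 4*y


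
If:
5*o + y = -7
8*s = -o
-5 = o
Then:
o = -5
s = 5/8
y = 18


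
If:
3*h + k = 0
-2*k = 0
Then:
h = 0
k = 0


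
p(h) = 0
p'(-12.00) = 0.00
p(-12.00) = 0.00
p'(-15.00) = 0.00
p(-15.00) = 0.00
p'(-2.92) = 0.00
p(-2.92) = 0.00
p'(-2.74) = 0.00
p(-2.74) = 0.00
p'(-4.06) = 0.00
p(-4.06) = 0.00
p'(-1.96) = 0.00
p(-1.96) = 0.00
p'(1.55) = 0.00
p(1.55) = 0.00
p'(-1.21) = 0.00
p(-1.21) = 0.00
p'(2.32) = 0.00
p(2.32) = 0.00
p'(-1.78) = 0.00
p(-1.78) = 0.00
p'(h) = 0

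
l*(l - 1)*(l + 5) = l^3 + 4*l^2 - 5*l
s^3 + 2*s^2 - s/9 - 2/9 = (s - 1/3)*(s + 1/3)*(s + 2)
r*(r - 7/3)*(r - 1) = r^3 - 10*r^2/3 + 7*r/3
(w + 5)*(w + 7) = w^2 + 12*w + 35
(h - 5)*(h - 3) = h^2 - 8*h + 15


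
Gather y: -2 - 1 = -3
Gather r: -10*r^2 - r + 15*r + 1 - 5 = -10*r^2 + 14*r - 4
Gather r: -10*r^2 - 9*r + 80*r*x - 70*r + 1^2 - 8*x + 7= -10*r^2 + r*(80*x - 79) - 8*x + 8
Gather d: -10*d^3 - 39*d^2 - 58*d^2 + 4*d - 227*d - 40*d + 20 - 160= -10*d^3 - 97*d^2 - 263*d - 140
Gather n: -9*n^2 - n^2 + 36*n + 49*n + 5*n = -10*n^2 + 90*n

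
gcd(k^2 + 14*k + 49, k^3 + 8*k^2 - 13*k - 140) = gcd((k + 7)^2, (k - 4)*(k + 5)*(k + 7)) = k + 7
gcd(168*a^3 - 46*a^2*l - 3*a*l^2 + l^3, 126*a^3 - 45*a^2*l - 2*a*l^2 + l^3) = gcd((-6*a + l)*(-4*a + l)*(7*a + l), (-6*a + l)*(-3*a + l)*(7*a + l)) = 42*a^2 - a*l - l^2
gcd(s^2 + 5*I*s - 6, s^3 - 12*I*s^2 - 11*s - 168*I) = s + 3*I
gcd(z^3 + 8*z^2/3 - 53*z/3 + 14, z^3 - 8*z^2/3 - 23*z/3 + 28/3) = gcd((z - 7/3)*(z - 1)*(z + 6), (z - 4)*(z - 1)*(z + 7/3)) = z - 1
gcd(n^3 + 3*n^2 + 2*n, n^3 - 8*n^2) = n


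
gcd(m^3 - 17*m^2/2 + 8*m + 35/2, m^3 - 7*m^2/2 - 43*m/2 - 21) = m - 7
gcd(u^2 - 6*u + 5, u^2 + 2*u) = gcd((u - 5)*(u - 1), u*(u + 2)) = 1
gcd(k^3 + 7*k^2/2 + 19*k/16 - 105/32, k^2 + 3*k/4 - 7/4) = k + 7/4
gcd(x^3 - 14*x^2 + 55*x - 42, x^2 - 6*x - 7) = x - 7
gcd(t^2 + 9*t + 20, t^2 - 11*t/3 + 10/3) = 1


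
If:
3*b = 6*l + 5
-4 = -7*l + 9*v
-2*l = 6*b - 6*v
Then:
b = -22/21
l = -19/14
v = -3/2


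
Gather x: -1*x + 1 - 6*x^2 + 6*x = -6*x^2 + 5*x + 1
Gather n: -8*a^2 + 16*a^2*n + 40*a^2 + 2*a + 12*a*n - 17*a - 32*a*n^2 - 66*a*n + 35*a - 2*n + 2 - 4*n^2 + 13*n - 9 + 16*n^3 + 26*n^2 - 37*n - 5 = 32*a^2 + 20*a + 16*n^3 + n^2*(22 - 32*a) + n*(16*a^2 - 54*a - 26) - 12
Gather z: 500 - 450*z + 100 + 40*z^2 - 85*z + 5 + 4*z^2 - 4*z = 44*z^2 - 539*z + 605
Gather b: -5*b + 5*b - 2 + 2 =0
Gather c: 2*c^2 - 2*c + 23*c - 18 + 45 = 2*c^2 + 21*c + 27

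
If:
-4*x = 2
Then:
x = -1/2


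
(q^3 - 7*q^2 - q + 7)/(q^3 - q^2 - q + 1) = (q - 7)/(q - 1)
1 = 1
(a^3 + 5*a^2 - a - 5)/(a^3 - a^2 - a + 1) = (a + 5)/(a - 1)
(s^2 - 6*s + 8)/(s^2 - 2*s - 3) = (-s^2 + 6*s - 8)/(-s^2 + 2*s + 3)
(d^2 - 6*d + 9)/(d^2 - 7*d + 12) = (d - 3)/(d - 4)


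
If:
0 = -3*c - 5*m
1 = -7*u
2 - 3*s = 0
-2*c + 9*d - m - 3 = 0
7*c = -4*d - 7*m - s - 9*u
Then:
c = -225/1078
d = 139/462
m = 135/1078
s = 2/3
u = -1/7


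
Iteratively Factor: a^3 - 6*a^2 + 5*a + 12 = (a - 3)*(a^2 - 3*a - 4) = (a - 3)*(a + 1)*(a - 4)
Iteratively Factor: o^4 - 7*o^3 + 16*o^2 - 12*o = (o - 2)*(o^3 - 5*o^2 + 6*o) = (o - 2)^2*(o^2 - 3*o) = (o - 3)*(o - 2)^2*(o)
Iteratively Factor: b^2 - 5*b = (b - 5)*(b)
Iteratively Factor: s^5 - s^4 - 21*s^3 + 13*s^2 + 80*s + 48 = (s - 4)*(s^4 + 3*s^3 - 9*s^2 - 23*s - 12) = (s - 4)*(s - 3)*(s^3 + 6*s^2 + 9*s + 4) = (s - 4)*(s - 3)*(s + 4)*(s^2 + 2*s + 1) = (s - 4)*(s - 3)*(s + 1)*(s + 4)*(s + 1)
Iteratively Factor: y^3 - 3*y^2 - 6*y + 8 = (y - 1)*(y^2 - 2*y - 8) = (y - 1)*(y + 2)*(y - 4)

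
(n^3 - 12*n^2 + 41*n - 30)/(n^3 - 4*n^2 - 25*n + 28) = (n^2 - 11*n + 30)/(n^2 - 3*n - 28)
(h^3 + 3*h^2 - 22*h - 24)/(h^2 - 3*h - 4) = h + 6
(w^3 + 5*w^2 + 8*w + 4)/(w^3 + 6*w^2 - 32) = (w^3 + 5*w^2 + 8*w + 4)/(w^3 + 6*w^2 - 32)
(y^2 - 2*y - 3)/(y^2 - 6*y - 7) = (y - 3)/(y - 7)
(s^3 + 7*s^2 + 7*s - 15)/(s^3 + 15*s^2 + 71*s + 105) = (s - 1)/(s + 7)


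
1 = 1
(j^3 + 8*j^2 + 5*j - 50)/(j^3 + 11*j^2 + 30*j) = (j^2 + 3*j - 10)/(j*(j + 6))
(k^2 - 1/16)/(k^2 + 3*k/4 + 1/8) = (4*k - 1)/(2*(2*k + 1))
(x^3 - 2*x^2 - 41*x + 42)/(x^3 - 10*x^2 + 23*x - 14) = (x + 6)/(x - 2)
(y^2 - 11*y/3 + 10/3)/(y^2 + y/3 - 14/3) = (3*y - 5)/(3*y + 7)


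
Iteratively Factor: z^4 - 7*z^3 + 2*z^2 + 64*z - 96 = (z - 2)*(z^3 - 5*z^2 - 8*z + 48) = (z - 2)*(z + 3)*(z^2 - 8*z + 16) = (z - 4)*(z - 2)*(z + 3)*(z - 4)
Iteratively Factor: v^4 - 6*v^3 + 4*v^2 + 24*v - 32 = (v - 2)*(v^3 - 4*v^2 - 4*v + 16) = (v - 2)*(v + 2)*(v^2 - 6*v + 8) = (v - 4)*(v - 2)*(v + 2)*(v - 2)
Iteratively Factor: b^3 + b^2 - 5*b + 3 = (b + 3)*(b^2 - 2*b + 1) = (b - 1)*(b + 3)*(b - 1)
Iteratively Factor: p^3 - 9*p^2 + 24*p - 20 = (p - 5)*(p^2 - 4*p + 4) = (p - 5)*(p - 2)*(p - 2)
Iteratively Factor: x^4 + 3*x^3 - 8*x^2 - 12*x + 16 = (x + 2)*(x^3 + x^2 - 10*x + 8) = (x - 2)*(x + 2)*(x^2 + 3*x - 4) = (x - 2)*(x + 2)*(x + 4)*(x - 1)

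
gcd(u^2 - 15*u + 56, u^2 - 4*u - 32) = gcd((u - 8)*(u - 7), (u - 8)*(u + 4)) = u - 8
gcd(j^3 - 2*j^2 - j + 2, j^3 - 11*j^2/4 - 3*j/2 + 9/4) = j + 1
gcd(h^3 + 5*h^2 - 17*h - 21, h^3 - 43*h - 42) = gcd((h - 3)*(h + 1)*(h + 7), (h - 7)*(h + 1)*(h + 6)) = h + 1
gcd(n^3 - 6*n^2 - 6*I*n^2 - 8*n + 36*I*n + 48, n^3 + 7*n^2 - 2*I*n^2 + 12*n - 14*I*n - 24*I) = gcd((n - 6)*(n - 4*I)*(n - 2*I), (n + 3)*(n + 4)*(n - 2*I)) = n - 2*I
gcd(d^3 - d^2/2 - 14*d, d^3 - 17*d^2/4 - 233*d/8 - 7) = d + 7/2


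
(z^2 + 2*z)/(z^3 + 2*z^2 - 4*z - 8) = z/(z^2 - 4)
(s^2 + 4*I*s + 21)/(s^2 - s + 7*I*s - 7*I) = (s - 3*I)/(s - 1)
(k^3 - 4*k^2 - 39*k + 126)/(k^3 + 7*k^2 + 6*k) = (k^2 - 10*k + 21)/(k*(k + 1))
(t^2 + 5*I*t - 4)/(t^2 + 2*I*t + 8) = (t + I)/(t - 2*I)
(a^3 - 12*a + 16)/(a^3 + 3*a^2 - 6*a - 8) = (a - 2)/(a + 1)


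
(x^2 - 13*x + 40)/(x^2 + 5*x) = (x^2 - 13*x + 40)/(x*(x + 5))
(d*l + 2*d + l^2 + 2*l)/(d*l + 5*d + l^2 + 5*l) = (l + 2)/(l + 5)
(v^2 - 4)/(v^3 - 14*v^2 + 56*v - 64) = (v + 2)/(v^2 - 12*v + 32)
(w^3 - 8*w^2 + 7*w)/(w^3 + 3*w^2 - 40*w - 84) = w*(w^2 - 8*w + 7)/(w^3 + 3*w^2 - 40*w - 84)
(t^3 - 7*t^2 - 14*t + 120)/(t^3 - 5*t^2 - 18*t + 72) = (t - 5)/(t - 3)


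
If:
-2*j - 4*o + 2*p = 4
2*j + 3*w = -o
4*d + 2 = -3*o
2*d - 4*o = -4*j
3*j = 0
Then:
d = -4/11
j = 0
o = -2/11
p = 18/11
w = 2/33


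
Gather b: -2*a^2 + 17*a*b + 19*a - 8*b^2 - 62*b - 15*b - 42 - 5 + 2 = -2*a^2 + 19*a - 8*b^2 + b*(17*a - 77) - 45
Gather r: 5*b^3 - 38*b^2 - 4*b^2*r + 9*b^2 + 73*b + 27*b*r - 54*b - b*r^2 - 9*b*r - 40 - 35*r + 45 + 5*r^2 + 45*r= 5*b^3 - 29*b^2 + 19*b + r^2*(5 - b) + r*(-4*b^2 + 18*b + 10) + 5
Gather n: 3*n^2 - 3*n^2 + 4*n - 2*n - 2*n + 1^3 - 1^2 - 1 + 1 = 0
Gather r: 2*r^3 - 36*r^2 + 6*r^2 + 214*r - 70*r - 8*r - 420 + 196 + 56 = 2*r^3 - 30*r^2 + 136*r - 168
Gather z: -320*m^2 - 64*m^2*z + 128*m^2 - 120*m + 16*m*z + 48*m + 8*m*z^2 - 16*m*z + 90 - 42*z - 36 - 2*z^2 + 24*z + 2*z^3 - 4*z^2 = -192*m^2 - 72*m + 2*z^3 + z^2*(8*m - 6) + z*(-64*m^2 - 18) + 54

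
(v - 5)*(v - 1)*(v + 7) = v^3 + v^2 - 37*v + 35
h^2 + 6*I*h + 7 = (h - I)*(h + 7*I)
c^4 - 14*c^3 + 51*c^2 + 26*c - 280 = (c - 7)*(c - 5)*(c - 4)*(c + 2)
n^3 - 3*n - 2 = (n - 2)*(n + 1)^2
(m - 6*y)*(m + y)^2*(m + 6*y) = m^4 + 2*m^3*y - 35*m^2*y^2 - 72*m*y^3 - 36*y^4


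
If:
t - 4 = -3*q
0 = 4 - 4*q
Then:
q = 1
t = 1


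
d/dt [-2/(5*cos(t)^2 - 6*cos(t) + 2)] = 4*(3 - 5*cos(t))*sin(t)/(5*cos(t)^2 - 6*cos(t) + 2)^2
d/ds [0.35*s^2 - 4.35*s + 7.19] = 0.7*s - 4.35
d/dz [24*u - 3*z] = -3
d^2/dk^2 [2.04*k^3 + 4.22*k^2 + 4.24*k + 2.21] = 12.24*k + 8.44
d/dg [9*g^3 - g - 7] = 27*g^2 - 1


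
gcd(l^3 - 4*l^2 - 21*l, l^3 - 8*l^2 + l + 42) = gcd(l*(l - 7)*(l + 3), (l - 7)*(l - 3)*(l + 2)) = l - 7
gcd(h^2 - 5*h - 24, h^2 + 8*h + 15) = h + 3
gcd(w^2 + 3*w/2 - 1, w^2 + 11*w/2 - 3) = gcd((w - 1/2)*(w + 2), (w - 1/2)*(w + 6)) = w - 1/2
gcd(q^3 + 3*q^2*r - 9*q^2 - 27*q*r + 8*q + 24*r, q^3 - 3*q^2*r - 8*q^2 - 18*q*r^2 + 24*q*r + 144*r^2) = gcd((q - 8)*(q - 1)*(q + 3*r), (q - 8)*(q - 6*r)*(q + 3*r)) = q^2 + 3*q*r - 8*q - 24*r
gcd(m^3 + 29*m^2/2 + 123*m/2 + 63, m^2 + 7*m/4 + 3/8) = m + 3/2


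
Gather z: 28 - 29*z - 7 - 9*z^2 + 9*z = -9*z^2 - 20*z + 21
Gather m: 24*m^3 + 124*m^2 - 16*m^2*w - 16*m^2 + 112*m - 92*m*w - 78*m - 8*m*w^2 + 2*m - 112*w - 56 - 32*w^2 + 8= 24*m^3 + m^2*(108 - 16*w) + m*(-8*w^2 - 92*w + 36) - 32*w^2 - 112*w - 48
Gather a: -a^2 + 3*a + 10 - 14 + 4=-a^2 + 3*a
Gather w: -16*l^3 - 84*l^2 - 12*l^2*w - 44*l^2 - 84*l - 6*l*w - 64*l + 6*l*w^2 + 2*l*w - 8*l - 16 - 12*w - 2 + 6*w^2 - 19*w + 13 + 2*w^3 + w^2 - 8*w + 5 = -16*l^3 - 128*l^2 - 156*l + 2*w^3 + w^2*(6*l + 7) + w*(-12*l^2 - 4*l - 39)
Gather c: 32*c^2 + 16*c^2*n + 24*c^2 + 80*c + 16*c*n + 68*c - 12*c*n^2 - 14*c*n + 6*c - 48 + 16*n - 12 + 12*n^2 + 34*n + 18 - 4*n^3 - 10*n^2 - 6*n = c^2*(16*n + 56) + c*(-12*n^2 + 2*n + 154) - 4*n^3 + 2*n^2 + 44*n - 42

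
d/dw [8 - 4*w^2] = -8*w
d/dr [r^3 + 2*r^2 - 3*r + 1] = 3*r^2 + 4*r - 3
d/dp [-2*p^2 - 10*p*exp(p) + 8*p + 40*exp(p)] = -10*p*exp(p) - 4*p + 30*exp(p) + 8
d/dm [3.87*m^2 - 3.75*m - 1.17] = 7.74*m - 3.75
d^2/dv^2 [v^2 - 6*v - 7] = 2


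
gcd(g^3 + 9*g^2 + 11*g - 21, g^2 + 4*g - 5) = g - 1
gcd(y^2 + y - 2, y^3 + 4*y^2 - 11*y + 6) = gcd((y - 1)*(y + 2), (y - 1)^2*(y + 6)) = y - 1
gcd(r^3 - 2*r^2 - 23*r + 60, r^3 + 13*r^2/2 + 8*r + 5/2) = r + 5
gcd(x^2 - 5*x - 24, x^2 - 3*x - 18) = x + 3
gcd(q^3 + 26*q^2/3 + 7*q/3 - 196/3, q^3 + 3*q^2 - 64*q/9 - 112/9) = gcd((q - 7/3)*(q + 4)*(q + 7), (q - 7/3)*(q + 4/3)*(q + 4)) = q^2 + 5*q/3 - 28/3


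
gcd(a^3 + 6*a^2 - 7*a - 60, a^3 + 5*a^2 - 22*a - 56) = 1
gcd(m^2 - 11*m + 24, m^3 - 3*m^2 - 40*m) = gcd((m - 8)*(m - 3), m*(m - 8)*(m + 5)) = m - 8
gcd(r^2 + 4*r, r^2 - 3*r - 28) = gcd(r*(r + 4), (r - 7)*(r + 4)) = r + 4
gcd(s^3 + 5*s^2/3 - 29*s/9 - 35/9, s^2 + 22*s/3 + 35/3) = s + 7/3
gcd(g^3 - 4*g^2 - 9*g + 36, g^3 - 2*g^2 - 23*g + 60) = g^2 - 7*g + 12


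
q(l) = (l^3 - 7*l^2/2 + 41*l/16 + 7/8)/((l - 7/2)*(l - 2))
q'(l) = (3*l^2 - 7*l + 41/16)/((l - 7/2)*(l - 2)) - (l^3 - 7*l^2/2 + 41*l/16 + 7/8)/((l - 7/2)*(l - 2)^2) - (l^3 - 7*l^2/2 + 41*l/16 + 7/8)/((l - 7/2)^2*(l - 2))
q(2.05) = -0.48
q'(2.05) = -2.12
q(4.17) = 15.96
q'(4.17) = -13.62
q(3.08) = -10.54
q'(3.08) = -36.20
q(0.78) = 0.37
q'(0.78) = 0.11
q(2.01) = -0.39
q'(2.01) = -1.96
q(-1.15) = -0.56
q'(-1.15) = 0.70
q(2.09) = -0.56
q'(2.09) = -2.30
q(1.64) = 0.11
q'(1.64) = -0.90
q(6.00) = 10.62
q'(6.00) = -0.05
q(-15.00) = -13.35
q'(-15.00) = 0.98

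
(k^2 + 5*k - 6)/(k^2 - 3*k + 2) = (k + 6)/(k - 2)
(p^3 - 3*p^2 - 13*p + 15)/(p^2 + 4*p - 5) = (p^2 - 2*p - 15)/(p + 5)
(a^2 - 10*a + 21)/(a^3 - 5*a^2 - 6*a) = (-a^2 + 10*a - 21)/(a*(-a^2 + 5*a + 6))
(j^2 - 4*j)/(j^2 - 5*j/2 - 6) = 2*j/(2*j + 3)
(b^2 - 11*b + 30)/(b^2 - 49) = (b^2 - 11*b + 30)/(b^2 - 49)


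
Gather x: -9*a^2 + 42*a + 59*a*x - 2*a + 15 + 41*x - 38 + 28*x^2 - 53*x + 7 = -9*a^2 + 40*a + 28*x^2 + x*(59*a - 12) - 16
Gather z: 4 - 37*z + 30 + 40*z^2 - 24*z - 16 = 40*z^2 - 61*z + 18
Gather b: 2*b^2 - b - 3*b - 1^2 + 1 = 2*b^2 - 4*b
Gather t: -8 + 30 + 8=30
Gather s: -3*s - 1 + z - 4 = -3*s + z - 5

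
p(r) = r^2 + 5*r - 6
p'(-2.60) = -0.20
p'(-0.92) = 3.16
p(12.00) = 198.00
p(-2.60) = -12.24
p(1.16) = 1.15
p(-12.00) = 78.00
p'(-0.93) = 3.14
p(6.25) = 64.31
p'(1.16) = 7.32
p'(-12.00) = -19.00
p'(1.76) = 8.52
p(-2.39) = -12.24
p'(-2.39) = 0.22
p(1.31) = 2.27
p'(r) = 2*r + 5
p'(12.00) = 29.00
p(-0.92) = -9.75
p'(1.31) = 7.62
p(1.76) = 5.90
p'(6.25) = 17.50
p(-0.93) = -9.79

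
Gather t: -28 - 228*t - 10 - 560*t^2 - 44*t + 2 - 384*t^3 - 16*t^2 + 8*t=-384*t^3 - 576*t^2 - 264*t - 36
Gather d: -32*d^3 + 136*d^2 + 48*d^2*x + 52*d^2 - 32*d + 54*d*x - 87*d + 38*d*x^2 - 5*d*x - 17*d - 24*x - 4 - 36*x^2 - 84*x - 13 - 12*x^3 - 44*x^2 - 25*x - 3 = -32*d^3 + d^2*(48*x + 188) + d*(38*x^2 + 49*x - 136) - 12*x^3 - 80*x^2 - 133*x - 20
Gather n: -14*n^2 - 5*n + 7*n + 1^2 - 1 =-14*n^2 + 2*n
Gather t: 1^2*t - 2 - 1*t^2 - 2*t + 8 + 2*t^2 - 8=t^2 - t - 2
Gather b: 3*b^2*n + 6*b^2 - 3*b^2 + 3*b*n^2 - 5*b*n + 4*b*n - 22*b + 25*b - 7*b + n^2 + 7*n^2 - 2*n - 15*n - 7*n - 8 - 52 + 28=b^2*(3*n + 3) + b*(3*n^2 - n - 4) + 8*n^2 - 24*n - 32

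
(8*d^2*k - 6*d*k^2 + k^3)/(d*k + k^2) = (8*d^2 - 6*d*k + k^2)/(d + k)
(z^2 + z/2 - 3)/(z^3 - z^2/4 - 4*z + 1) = 2*(2*z - 3)/(4*z^2 - 9*z + 2)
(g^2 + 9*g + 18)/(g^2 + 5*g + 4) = (g^2 + 9*g + 18)/(g^2 + 5*g + 4)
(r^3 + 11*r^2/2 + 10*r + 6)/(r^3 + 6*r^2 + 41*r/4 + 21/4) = 2*(r^2 + 4*r + 4)/(2*r^2 + 9*r + 7)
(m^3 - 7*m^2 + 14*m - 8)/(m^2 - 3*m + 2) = m - 4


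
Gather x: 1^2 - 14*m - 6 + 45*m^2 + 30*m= 45*m^2 + 16*m - 5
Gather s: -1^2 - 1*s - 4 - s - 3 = -2*s - 8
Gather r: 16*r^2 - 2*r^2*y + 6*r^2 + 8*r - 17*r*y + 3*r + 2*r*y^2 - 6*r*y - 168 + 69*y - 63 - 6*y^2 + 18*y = r^2*(22 - 2*y) + r*(2*y^2 - 23*y + 11) - 6*y^2 + 87*y - 231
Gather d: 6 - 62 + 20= -36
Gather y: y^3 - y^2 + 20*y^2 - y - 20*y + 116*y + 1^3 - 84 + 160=y^3 + 19*y^2 + 95*y + 77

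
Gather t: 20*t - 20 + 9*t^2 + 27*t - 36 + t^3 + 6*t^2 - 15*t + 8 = t^3 + 15*t^2 + 32*t - 48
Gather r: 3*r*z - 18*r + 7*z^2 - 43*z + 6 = r*(3*z - 18) + 7*z^2 - 43*z + 6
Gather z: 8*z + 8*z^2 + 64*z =8*z^2 + 72*z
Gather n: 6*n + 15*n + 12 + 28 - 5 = 21*n + 35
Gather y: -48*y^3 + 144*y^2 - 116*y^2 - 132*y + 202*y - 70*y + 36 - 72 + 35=-48*y^3 + 28*y^2 - 1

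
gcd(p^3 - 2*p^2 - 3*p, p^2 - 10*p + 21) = p - 3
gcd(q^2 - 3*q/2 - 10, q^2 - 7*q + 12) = q - 4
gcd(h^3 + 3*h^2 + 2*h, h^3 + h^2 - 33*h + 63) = 1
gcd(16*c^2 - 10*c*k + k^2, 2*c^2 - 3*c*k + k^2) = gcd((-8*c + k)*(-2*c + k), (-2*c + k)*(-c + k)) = 2*c - k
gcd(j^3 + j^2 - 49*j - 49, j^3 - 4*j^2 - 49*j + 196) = j^2 - 49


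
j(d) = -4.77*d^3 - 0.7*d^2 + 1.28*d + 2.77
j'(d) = -14.31*d^2 - 1.4*d + 1.28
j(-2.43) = 63.97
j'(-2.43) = -79.82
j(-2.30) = 54.16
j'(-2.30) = -71.20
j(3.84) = -272.73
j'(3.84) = -215.11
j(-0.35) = 2.44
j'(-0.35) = 0.02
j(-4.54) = 428.89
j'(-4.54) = -287.32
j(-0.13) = 2.60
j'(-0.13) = 1.22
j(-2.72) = 90.10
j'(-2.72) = -100.78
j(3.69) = -241.70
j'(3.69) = -198.73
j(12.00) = -8325.23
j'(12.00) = -2076.16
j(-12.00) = 8129.17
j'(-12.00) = -2042.56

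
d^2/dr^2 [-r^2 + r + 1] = -2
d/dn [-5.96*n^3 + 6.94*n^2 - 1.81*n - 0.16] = -17.88*n^2 + 13.88*n - 1.81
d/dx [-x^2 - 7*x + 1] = -2*x - 7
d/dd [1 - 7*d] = -7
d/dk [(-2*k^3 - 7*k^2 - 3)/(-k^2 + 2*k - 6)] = 2*(k^4 - 4*k^3 + 11*k^2 + 39*k + 3)/(k^4 - 4*k^3 + 16*k^2 - 24*k + 36)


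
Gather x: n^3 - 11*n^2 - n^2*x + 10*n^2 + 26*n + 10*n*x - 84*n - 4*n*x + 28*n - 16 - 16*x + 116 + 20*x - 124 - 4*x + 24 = n^3 - n^2 - 30*n + x*(-n^2 + 6*n)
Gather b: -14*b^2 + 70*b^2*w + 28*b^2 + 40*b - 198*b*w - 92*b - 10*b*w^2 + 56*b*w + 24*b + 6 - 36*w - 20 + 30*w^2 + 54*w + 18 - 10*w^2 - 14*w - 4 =b^2*(70*w + 14) + b*(-10*w^2 - 142*w - 28) + 20*w^2 + 4*w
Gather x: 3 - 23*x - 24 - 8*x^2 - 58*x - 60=-8*x^2 - 81*x - 81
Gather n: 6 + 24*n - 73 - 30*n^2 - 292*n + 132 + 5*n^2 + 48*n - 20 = -25*n^2 - 220*n + 45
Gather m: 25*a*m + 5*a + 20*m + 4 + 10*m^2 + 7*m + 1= 5*a + 10*m^2 + m*(25*a + 27) + 5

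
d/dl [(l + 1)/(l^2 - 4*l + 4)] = (-l - 4)/(l^3 - 6*l^2 + 12*l - 8)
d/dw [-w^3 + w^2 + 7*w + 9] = -3*w^2 + 2*w + 7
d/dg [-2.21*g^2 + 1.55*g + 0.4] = 1.55 - 4.42*g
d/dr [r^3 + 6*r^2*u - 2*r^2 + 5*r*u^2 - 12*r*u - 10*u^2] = 3*r^2 + 12*r*u - 4*r + 5*u^2 - 12*u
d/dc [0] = 0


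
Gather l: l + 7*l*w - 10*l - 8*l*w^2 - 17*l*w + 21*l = l*(-8*w^2 - 10*w + 12)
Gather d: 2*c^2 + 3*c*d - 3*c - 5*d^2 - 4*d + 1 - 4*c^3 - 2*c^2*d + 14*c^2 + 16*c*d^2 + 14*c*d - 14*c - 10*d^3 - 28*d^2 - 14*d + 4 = -4*c^3 + 16*c^2 - 17*c - 10*d^3 + d^2*(16*c - 33) + d*(-2*c^2 + 17*c - 18) + 5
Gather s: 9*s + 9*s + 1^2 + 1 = 18*s + 2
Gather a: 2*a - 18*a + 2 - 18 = -16*a - 16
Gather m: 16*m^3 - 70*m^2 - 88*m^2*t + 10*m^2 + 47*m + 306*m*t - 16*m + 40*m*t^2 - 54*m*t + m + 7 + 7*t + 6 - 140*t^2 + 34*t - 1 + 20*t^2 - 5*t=16*m^3 + m^2*(-88*t - 60) + m*(40*t^2 + 252*t + 32) - 120*t^2 + 36*t + 12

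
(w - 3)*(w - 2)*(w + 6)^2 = w^4 + 7*w^3 - 18*w^2 - 108*w + 216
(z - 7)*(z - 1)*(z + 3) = z^3 - 5*z^2 - 17*z + 21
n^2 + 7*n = n*(n + 7)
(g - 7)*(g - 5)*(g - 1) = g^3 - 13*g^2 + 47*g - 35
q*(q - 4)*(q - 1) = q^3 - 5*q^2 + 4*q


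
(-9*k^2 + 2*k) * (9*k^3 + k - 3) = -81*k^5 + 18*k^4 - 9*k^3 + 29*k^2 - 6*k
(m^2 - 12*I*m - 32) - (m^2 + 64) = -12*I*m - 96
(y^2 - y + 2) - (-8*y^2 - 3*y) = 9*y^2 + 2*y + 2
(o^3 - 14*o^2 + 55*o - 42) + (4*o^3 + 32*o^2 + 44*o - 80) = 5*o^3 + 18*o^2 + 99*o - 122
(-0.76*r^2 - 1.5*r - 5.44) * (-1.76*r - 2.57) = 1.3376*r^3 + 4.5932*r^2 + 13.4294*r + 13.9808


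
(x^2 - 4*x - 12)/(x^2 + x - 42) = (x + 2)/(x + 7)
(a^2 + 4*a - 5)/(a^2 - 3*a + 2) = (a + 5)/(a - 2)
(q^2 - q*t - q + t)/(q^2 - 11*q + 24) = (q^2 - q*t - q + t)/(q^2 - 11*q + 24)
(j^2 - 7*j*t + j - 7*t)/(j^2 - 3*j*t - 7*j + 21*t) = (j^2 - 7*j*t + j - 7*t)/(j^2 - 3*j*t - 7*j + 21*t)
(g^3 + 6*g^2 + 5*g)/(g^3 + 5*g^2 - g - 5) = g/(g - 1)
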